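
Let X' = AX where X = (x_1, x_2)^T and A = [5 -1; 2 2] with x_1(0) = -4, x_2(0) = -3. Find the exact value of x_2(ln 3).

A = [[5,-1],[2,2]]; eigenvalues λ = 4, 3.
Eigenvectors: (-1,-1) for λ=4, (1,2) for λ=3.
From the initial condition, c_1 = 5, c_2 = 1.
x_2(ln 3) = (5)(3^4)(-1) + (1)(3^3)(2) = -351.

-351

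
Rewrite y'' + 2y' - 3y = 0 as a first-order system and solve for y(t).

y(t) = c_1e^(t) + c_2e^(-3t)

Let x_1 = y, x_2 = y'. Then x_1' = x_2 and x_2' = 3x_1 - 2x_2.
A = [[0,1],[3,-2]]; det(A-λI) = λ^2 + 2λ - 3.
Eigenvalues λ = 1, -3 with eigenvectors (1,1), (1,-3).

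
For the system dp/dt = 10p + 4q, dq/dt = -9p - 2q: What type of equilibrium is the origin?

A = [[10,4],[-9,-2]]; det(A-λI) = λ^2 - 8λ + 16.
repeated λ = 4 with a single eigenvector.

unstable improper node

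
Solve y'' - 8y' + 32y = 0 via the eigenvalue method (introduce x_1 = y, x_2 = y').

Let x_1 = y, x_2 = y'. Then x_1' = x_2 and x_2' = -32x_1 + 8x_2.
A = [[0,1],[-32,8]]; det(A-λI) = λ^2 - 8λ + 32.
Eigenvalues λ = 4 ± 4i.

y(t) = K_1e^(4t)cos(4t) + K_2e^(4t)sin(4t)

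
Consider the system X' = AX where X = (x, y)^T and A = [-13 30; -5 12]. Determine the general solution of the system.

x(t) = 3K_1e^(-3t) - 2K_2e^(2t), y(t) = K_1e^(-3t) - K_2e^(2t)

Coefficient matrix A = [[-13, 30], [-5, 12]].
Characteristic polynomial det(A - λI) = λ^2 + λ - 6 = 0.
Eigenvalues λ = -3, 2.
For λ=-3: (A-λI) row 1 is [-10, 30], so an eigenvector is (3, 1).
For λ=2: (A-λI) row 1 is [-15, 30], so an eigenvector is (-2, -1).
General solution: K_1e^(-3t)(3,1) + K_2e^(2t)(-2,-1).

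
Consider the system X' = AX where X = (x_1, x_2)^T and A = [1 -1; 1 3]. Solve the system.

x_1(t) = C_1e^(2t) + C_2te^(2t) - C_2e^(2t), x_2(t) = -C_1e^(2t) - C_2te^(2t)

Coefficient matrix A = [[1, -1], [1, 3]].
Characteristic polynomial det(A - λI) = λ^2 - 4λ + 4 = 0.
Single eigenvalue λ = 2 with algebraic multiplicity 2.
Eigenvector v = (1,-1); generalized eigenvector w with (A-λI)w=v is (-1,0).
General solution: e^(2t)[C_1·v + C_2·(t·v + w)].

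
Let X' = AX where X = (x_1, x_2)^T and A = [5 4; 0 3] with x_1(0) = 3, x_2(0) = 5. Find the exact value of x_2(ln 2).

A = [[5,4],[0,3]]; eigenvalues λ = 3, 5.
Eigenvectors: (-2,1) for λ=3, (1,0) for λ=5.
From the initial condition, c_1 = 5, c_2 = 13.
x_2(ln 2) = (5)(2^3)(1) + (13)(2^5)(0) = 40.

40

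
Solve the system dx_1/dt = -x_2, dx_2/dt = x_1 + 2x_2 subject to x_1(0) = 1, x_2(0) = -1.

x_1(t) = e^(t), x_2(t) = -e^(t)

Coefficient matrix A = [[0, -1], [1, 2]].
Characteristic polynomial det(A - λI) = λ^2 - 2λ + 1 = 0.
Single eigenvalue λ = 1 with algebraic multiplicity 2.
Eigenvector v = (-1,1); generalized eigenvector w with (A-λI)w=v is (3,-2).
General solution: e^(t)[c_1·v + c_2·(t·v + w)].
Applying x_1(0)=1, x_2(0)=-1 gives c_1=-1, c_2=0.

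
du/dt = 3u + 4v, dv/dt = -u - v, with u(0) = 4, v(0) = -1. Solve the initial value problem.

Coefficient matrix A = [[3, 4], [-1, -1]].
Characteristic polynomial det(A - λI) = λ^2 - 2λ + 1 = 0.
Single eigenvalue λ = 1 with algebraic multiplicity 2.
Eigenvector v = (2,-1); generalized eigenvector w with (A-λI)w=v is (-3,2).
General solution: e^(t)[K_1·v + K_2·(t·v + w)].
Applying u(0)=4, v(0)=-1 gives K_1=5, K_2=2.

u(t) = 4te^(t) + 4e^(t), v(t) = -2te^(t) - e^(t)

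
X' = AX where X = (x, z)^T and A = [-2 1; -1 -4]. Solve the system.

Coefficient matrix A = [[-2, 1], [-1, -4]].
Characteristic polynomial det(A - λI) = λ^2 + 6λ + 9 = 0.
Single eigenvalue λ = -3 with algebraic multiplicity 2.
Eigenvector v = (1,-1); generalized eigenvector w with (A-λI)w=v is (3,-2).
General solution: e^(-3t)[c_1·v + c_2·(t·v + w)].

x(t) = c_1e^(-3t) + c_2te^(-3t) + 3c_2e^(-3t), z(t) = -c_1e^(-3t) - c_2te^(-3t) - 2c_2e^(-3t)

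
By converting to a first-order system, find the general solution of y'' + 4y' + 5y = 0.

y(t) = C_1e^(-2t)cos(t) + C_2e^(-2t)sin(t)

Let x_1 = y, x_2 = y'. Then x_1' = x_2 and x_2' = -5x_1 - 4x_2.
A = [[0,1],[-5,-4]]; det(A-λI) = λ^2 + 4λ + 5.
Eigenvalues λ = -2 ± i.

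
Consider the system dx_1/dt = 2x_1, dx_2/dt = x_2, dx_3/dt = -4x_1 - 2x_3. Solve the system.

Coefficient matrix A = [[2, 0, 0], [0, 1, 0], [-4, 0, -2]].
det(A - λI) = 0 gives eigenvalues λ = 2, 1, -2.
For λ=2: eigenvector (1,0,-1).
For λ=1: eigenvector (0,1,0).
For λ=-2: eigenvector (0,0,1).
General solution: K_1e^(2t)(1,0,-1) + K_2e^(t)(0,1,0) + K_3e^(-2t)(0,0,1).

x_1(t) = K_1e^(2t), x_2(t) = K_2e^(t), x_3(t) = -K_1e^(2t) + K_3e^(-2t)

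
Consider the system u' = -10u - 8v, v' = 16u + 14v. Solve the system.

Coefficient matrix A = [[-10, -8], [16, 14]].
Characteristic polynomial det(A - λI) = λ^2 - 4λ - 12 = 0.
Eigenvalues λ = -2, 6.
For λ=-2: (A-λI) row 1 is [-8, -8], so an eigenvector is (1, -1).
For λ=6: (A-λI) row 1 is [-16, -8], so an eigenvector is (-1, 2).
General solution: K_1e^(-2t)(1,-1) + K_2e^(6t)(-1,2).

u(t) = K_1e^(-2t) - K_2e^(6t), v(t) = -K_1e^(-2t) + 2K_2e^(6t)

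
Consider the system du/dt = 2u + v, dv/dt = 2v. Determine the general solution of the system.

Coefficient matrix A = [[2, 1], [0, 2]].
Characteristic polynomial det(A - λI) = λ^2 - 4λ + 4 = 0.
Single eigenvalue λ = 2 with algebraic multiplicity 2.
Eigenvector v = (-1,0); generalized eigenvector w with (A-λI)w=v is (-2,-1).
General solution: e^(2t)[K_1·v + K_2·(t·v + w)].

u(t) = -K_1e^(2t) - K_2te^(2t) - 2K_2e^(2t), v(t) = -K_2e^(2t)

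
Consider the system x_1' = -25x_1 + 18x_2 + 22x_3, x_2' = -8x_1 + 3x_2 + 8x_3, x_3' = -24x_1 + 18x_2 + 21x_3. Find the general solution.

Coefficient matrix A = [[-25, 18, 22], [-8, 3, 8], [-24, 18, 21]].
det(A - λI) = 0 gives eigenvalues λ = -1, -3, 3.
For λ=-1: eigenvector (7,2,6).
For λ=-3: eigenvector (1,0,1).
For λ=3: eigenvector (3,1,3).
General solution: c_1e^(-t)(7,2,6) + c_2e^(-3t)(1,0,1) + c_3e^(3t)(3,1,3).

x_1(t) = 7c_1e^(-t) + c_2e^(-3t) + 3c_3e^(3t), x_2(t) = 2c_1e^(-t) + c_3e^(3t), x_3(t) = 6c_1e^(-t) + c_2e^(-3t) + 3c_3e^(3t)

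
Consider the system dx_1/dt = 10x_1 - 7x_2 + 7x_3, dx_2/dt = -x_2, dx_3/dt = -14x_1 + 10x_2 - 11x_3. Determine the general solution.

Coefficient matrix A = [[10, -7, 7], [0, -1, 0], [-14, 10, -11]].
det(A - λI) = 0 gives eigenvalues λ = -4, 3, -1.
For λ=-4: eigenvector (1,0,-2).
For λ=3: eigenvector (1,0,-1).
For λ=-1: eigenvector (0,1,1).
General solution: c_1e^(-4t)(1,0,-2) + c_2e^(3t)(1,0,-1) + c_3e^(-t)(0,1,1).

x_1(t) = c_1e^(-4t) + c_2e^(3t), x_2(t) = c_3e^(-t), x_3(t) = -2c_1e^(-4t) - c_2e^(3t) + c_3e^(-t)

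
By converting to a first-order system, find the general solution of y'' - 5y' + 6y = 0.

y(t) = K_1e^(2t) + K_2e^(3t)

Let x_1 = y, x_2 = y'. Then x_1' = x_2 and x_2' = -6x_1 + 5x_2.
A = [[0,1],[-6,5]]; det(A-λI) = λ^2 - 5λ + 6.
Eigenvalues λ = 2, 3 with eigenvectors (1,2), (1,3).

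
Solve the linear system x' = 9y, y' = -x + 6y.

Coefficient matrix A = [[0, 9], [-1, 6]].
Characteristic polynomial det(A - λI) = λ^2 - 6λ + 9 = 0.
Single eigenvalue λ = 3 with algebraic multiplicity 2.
Eigenvector v = (-3,-1); generalized eigenvector w with (A-λI)w=v is (-2,-1).
General solution: e^(3t)[C_1·v + C_2·(t·v + w)].

x(t) = -3C_1e^(3t) - 3C_2te^(3t) - 2C_2e^(3t), y(t) = -C_1e^(3t) - C_2te^(3t) - C_2e^(3t)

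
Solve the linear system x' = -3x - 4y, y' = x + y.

Coefficient matrix A = [[-3, -4], [1, 1]].
Characteristic polynomial det(A - λI) = λ^2 + 2λ + 1 = 0.
Single eigenvalue λ = -1 with algebraic multiplicity 2.
Eigenvector v = (-2,1); generalized eigenvector w with (A-λI)w=v is (1,0).
General solution: e^(-t)[C_1·v + C_2·(t·v + w)].

x(t) = -2C_1e^(-t) - 2C_2te^(-t) + C_2e^(-t), y(t) = C_1e^(-t) + C_2te^(-t)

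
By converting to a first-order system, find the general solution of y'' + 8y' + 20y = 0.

y(t) = K_1e^(-4t)cos(2t) + K_2e^(-4t)sin(2t)

Let x_1 = y, x_2 = y'. Then x_1' = x_2 and x_2' = -20x_1 - 8x_2.
A = [[0,1],[-20,-8]]; det(A-λI) = λ^2 + 8λ + 20.
Eigenvalues λ = -4 ± 2i.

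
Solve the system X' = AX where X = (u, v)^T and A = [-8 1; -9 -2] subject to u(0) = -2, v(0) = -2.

u(t) = 4te^(-5t) - 2e^(-5t), v(t) = 12te^(-5t) - 2e^(-5t)

Coefficient matrix A = [[-8, 1], [-9, -2]].
Characteristic polynomial det(A - λI) = λ^2 + 10λ + 25 = 0.
Single eigenvalue λ = -5 with algebraic multiplicity 2.
Eigenvector v = (1,3); generalized eigenvector w with (A-λI)w=v is (-1,-2).
General solution: e^(-5t)[K_1·v + K_2·(t·v + w)].
Applying u(0)=-2, v(0)=-2 gives K_1=2, K_2=4.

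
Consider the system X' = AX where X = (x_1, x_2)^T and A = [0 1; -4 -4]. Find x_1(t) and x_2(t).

Coefficient matrix A = [[0, 1], [-4, -4]].
Characteristic polynomial det(A - λI) = λ^2 + 4λ + 4 = 0.
Single eigenvalue λ = -2 with algebraic multiplicity 2.
Eigenvector v = (1,-2); generalized eigenvector w with (A-λI)w=v is (0,1).
General solution: e^(-2t)[K_1·v + K_2·(t·v + w)].

x_1(t) = K_1e^(-2t) + K_2te^(-2t), x_2(t) = -2K_1e^(-2t) - 2K_2te^(-2t) + K_2e^(-2t)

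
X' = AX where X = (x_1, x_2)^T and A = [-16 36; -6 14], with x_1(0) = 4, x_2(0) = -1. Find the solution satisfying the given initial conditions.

Coefficient matrix A = [[-16, 36], [-6, 14]].
Characteristic polynomial det(A - λI) = λ^2 + 2λ - 8 = 0.
Eigenvalues λ = -4, 2.
For λ=-4: (A-λI) row 1 is [-12, 36], so an eigenvector is (-3, -1).
For λ=2: (A-λI) row 1 is [-18, 36], so an eigenvector is (2, 1).
General solution: K_1e^(-4t)(-3,-1) + K_2e^(2t)(2,1).
Applying x_1(0)=4, x_2(0)=-1 gives K_1=-6, K_2=-7.

x_1(t) = -14e^(2t) + 18e^(-4t), x_2(t) = -7e^(2t) + 6e^(-4t)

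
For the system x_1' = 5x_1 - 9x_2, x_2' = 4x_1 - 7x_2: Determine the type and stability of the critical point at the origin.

stable improper node

A = [[5,-9],[4,-7]]; det(A-λI) = λ^2 + 2λ + 1.
repeated λ = -1 with a single eigenvector.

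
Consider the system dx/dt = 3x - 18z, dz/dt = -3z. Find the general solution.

Coefficient matrix A = [[3, -18], [0, -3]].
Characteristic polynomial det(A - λI) = λ^2 - 9 = 0.
Eigenvalues λ = -3, 3.
For λ=-3: (A-λI) row 1 is [6, -18], so an eigenvector is (3, 1).
For λ=3: (A-λI) row 1 is [0, -18], so an eigenvector is (1, 0).
General solution: C_1e^(-3t)(3,1) + C_2e^(3t)(1,0).

x(t) = 3C_1e^(-3t) + C_2e^(3t), z(t) = C_1e^(-3t)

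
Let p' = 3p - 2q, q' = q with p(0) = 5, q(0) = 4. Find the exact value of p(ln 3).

A = [[3,-2],[0,1]]; eigenvalues λ = 3, 1.
Eigenvectors: (1,0) for λ=3, (-1,-1) for λ=1.
From the initial condition, c_1 = 1, c_2 = -4.
p(ln 3) = (1)(3^3)(1) + (-4)(3^1)(-1) = 39.

39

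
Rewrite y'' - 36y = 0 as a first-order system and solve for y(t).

Let x_1 = y, x_2 = y'. Then x_1' = x_2 and x_2' = 36x_1.
A = [[0,1],[36,0]]; det(A-λI) = λ^2 - 36.
Eigenvalues λ = -6, 6 with eigenvectors (1,-6), (1,6).

y(t) = C_1e^(-6t) + C_2e^(6t)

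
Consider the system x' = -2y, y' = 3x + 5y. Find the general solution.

x(t) = C_1e^(2t) - 2C_2e^(3t), y(t) = -C_1e^(2t) + 3C_2e^(3t)

Coefficient matrix A = [[0, -2], [3, 5]].
Characteristic polynomial det(A - λI) = λ^2 - 5λ + 6 = 0.
Eigenvalues λ = 2, 3.
For λ=2: (A-λI) row 1 is [-2, -2], so an eigenvector is (1, -1).
For λ=3: (A-λI) row 1 is [-3, -2], so an eigenvector is (-2, 3).
General solution: C_1e^(2t)(1,-1) + C_2e^(3t)(-2,3).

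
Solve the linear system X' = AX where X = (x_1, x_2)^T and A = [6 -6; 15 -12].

x_1(t) = -c_1e^(-3t)sin(3t) + c_1e^(-3t)cos(3t) + c_2e^(-3t)sin(3t) + c_2e^(-3t)cos(3t), x_2(t) = -c_1e^(-3t)sin(3t) + 2c_1e^(-3t)cos(3t) + 2c_2e^(-3t)sin(3t) + c_2e^(-3t)cos(3t)

Coefficient matrix A = [[6, -6], [15, -12]].
Characteristic polynomial det(A - λI) = λ^2 + 6λ + 18 = 0.
Eigenvalues λ = -3 ± 3i (complex conjugate pair).
For λ=-3+3i: an eigenvector is (1,2) - i(-1,-1) = (1 + i, 2 + i).
A real fundamental pair from Re and Im of e^((-3+3i)t)v: X_1 = e^(-3t)(cos(3t)·(1,2) + sin(3t)·(-1,-1)), X_2 = e^(-3t)(sin(3t)·(1,2) - cos(3t)·(-1,-1)).
General solution: c_1X_1 + c_2X_2.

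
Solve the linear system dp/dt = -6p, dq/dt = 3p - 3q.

Coefficient matrix A = [[-6, 0], [3, -3]].
Characteristic polynomial det(A - λI) = λ^2 + 9λ + 18 = 0.
Eigenvalues λ = -6, -3.
For λ=-6: (A-λI) row 2 is [3, 3], so an eigenvector is (1, -1).
For λ=-3: (A-λI) row 1 is [-3, 0], so an eigenvector is (0, 1).
General solution: c_1e^(-6t)(1,-1) + c_2e^(-3t)(0,1).

p(t) = c_1e^(-6t), q(t) = -c_1e^(-6t) + c_2e^(-3t)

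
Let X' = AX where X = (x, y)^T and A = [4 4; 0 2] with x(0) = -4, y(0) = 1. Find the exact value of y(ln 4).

16

A = [[4,4],[0,2]]; eigenvalues λ = 2, 4.
Eigenvectors: (-2,1) for λ=2, (1,0) for λ=4.
From the initial condition, c_1 = 1, c_2 = -2.
y(ln 4) = (1)(4^2)(1) + (-2)(4^4)(0) = 16.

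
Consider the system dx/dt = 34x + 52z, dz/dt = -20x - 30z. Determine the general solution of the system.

x(t) = 2c_1e^(2t)sin(4t) - 3c_1e^(2t)cos(4t) - 3c_2e^(2t)sin(4t) - 2c_2e^(2t)cos(4t), z(t) = -c_1e^(2t)sin(4t) + 2c_1e^(2t)cos(4t) + 2c_2e^(2t)sin(4t) + c_2e^(2t)cos(4t)

Coefficient matrix A = [[34, 52], [-20, -30]].
Characteristic polynomial det(A - λI) = λ^2 - 4λ + 20 = 0.
Eigenvalues λ = 2 ± 4i (complex conjugate pair).
For λ=2+4i: an eigenvector is (-3,2) - i(2,-1) = (-3 - 2i, 2 + i).
A real fundamental pair from Re and Im of e^((2+4i)t)v: X_1 = e^(2t)(cos(4t)·(-3,2) + sin(4t)·(2,-1)), X_2 = e^(2t)(sin(4t)·(-3,2) - cos(4t)·(2,-1)).
General solution: c_1X_1 + c_2X_2.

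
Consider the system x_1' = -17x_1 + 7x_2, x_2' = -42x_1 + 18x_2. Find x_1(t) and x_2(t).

Coefficient matrix A = [[-17, 7], [-42, 18]].
Characteristic polynomial det(A - λI) = λ^2 - λ - 12 = 0.
Eigenvalues λ = -3, 4.
For λ=-3: (A-λI) row 1 is [-14, 7], so an eigenvector is (-1, -2).
For λ=4: (A-λI) row 1 is [-21, 7], so an eigenvector is (1, 3).
General solution: c_1e^(-3t)(-1,-2) + c_2e^(4t)(1,3).

x_1(t) = -c_1e^(-3t) + c_2e^(4t), x_2(t) = -2c_1e^(-3t) + 3c_2e^(4t)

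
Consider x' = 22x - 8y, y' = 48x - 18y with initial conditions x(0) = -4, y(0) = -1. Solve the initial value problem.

Coefficient matrix A = [[22, -8], [48, -18]].
Characteristic polynomial det(A - λI) = λ^2 - 4λ - 12 = 0.
Eigenvalues λ = -2, 6.
For λ=-2: (A-λI) row 1 is [24, -8], so an eigenvector is (1, 3).
For λ=6: (A-λI) row 1 is [16, -8], so an eigenvector is (1, 2).
General solution: c_1e^(-2t)(1,3) + c_2e^(6t)(1,2).
Applying x(0)=-4, y(0)=-1 gives c_1=7, c_2=-11.

x(t) = -11e^(6t) + 7e^(-2t), y(t) = -22e^(6t) + 21e^(-2t)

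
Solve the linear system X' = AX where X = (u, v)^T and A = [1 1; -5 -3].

u(t) = -K_1e^(-t)sin(t) + K_2e^(-t)cos(t), v(t) = 2K_1e^(-t)sin(t) - K_1e^(-t)cos(t) - K_2e^(-t)sin(t) - 2K_2e^(-t)cos(t)

Coefficient matrix A = [[1, 1], [-5, -3]].
Characteristic polynomial det(A - λI) = λ^2 + 2λ + 2 = 0.
Eigenvalues λ = -1 ± i (complex conjugate pair).
For λ=-1+i: an eigenvector is (0,-1) - i(-1,2) = (0 + i, -1 - 2i).
A real fundamental pair from Re and Im of e^((-1+i)t)v: X_1 = e^(-t)(cos(t)·(0,-1) + sin(t)·(-1,2)), X_2 = e^(-t)(sin(t)·(0,-1) - cos(t)·(-1,2)).
General solution: K_1X_1 + K_2X_2.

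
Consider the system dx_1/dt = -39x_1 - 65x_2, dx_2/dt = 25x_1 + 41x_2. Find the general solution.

x_1(t) = -3K_1e^(t)sin(5t) + 2K_1e^(t)cos(5t) + 2K_2e^(t)sin(5t) + 3K_2e^(t)cos(5t), x_2(t) = 2K_1e^(t)sin(5t) - K_1e^(t)cos(5t) - K_2e^(t)sin(5t) - 2K_2e^(t)cos(5t)

Coefficient matrix A = [[-39, -65], [25, 41]].
Characteristic polynomial det(A - λI) = λ^2 - 2λ + 26 = 0.
Eigenvalues λ = 1 ± 5i (complex conjugate pair).
For λ=1+5i: an eigenvector is (2,-1) - i(-3,2) = (2 + 3i, -1 - 2i).
A real fundamental pair from Re and Im of e^((1+5i)t)v: X_1 = e^(t)(cos(5t)·(2,-1) + sin(5t)·(-3,2)), X_2 = e^(t)(sin(5t)·(2,-1) - cos(5t)·(-3,2)).
General solution: K_1X_1 + K_2X_2.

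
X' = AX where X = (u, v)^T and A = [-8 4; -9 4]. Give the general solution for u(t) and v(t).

u(t) = 2c_1e^(-2t) + 2c_2te^(-2t) + c_2e^(-2t), v(t) = 3c_1e^(-2t) + 3c_2te^(-2t) + 2c_2e^(-2t)

Coefficient matrix A = [[-8, 4], [-9, 4]].
Characteristic polynomial det(A - λI) = λ^2 + 4λ + 4 = 0.
Single eigenvalue λ = -2 with algebraic multiplicity 2.
Eigenvector v = (2,3); generalized eigenvector w with (A-λI)w=v is (1,2).
General solution: e^(-2t)[c_1·v + c_2·(t·v + w)].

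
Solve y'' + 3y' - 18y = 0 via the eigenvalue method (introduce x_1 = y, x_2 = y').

Let x_1 = y, x_2 = y'. Then x_1' = x_2 and x_2' = 18x_1 - 3x_2.
A = [[0,1],[18,-3]]; det(A-λI) = λ^2 + 3λ - 18.
Eigenvalues λ = 3, -6 with eigenvectors (1,3), (1,-6).

y(t) = K_1e^(3t) + K_2e^(-6t)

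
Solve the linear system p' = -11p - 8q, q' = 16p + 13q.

Coefficient matrix A = [[-11, -8], [16, 13]].
Characteristic polynomial det(A - λI) = λ^2 - 2λ - 15 = 0.
Eigenvalues λ = -3, 5.
For λ=-3: (A-λI) row 1 is [-8, -8], so an eigenvector is (1, -1).
For λ=5: (A-λI) row 1 is [-16, -8], so an eigenvector is (1, -2).
General solution: C_1e^(-3t)(1,-1) + C_2e^(5t)(1,-2).

p(t) = C_1e^(-3t) + C_2e^(5t), q(t) = -C_1e^(-3t) - 2C_2e^(5t)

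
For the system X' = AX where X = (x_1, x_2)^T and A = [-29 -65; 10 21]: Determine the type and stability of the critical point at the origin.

A = [[-29,-65],[10,21]]; det(A-λI) = λ^2 + 8λ + 41.
λ = -4 ± 5i: negative real part.

stable spiral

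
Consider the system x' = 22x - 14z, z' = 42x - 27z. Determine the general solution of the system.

x(t) = C_1e^(-6t) - 2C_2e^(t), z(t) = 2C_1e^(-6t) - 3C_2e^(t)

Coefficient matrix A = [[22, -14], [42, -27]].
Characteristic polynomial det(A - λI) = λ^2 + 5λ - 6 = 0.
Eigenvalues λ = -6, 1.
For λ=-6: (A-λI) row 1 is [28, -14], so an eigenvector is (1, 2).
For λ=1: (A-λI) row 1 is [21, -14], so an eigenvector is (-2, -3).
General solution: C_1e^(-6t)(1,2) + C_2e^(t)(-2,-3).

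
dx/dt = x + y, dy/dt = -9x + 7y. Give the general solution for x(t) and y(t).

x(t) = -C_1e^(4t) - C_2te^(4t), y(t) = -3C_1e^(4t) - 3C_2te^(4t) - C_2e^(4t)

Coefficient matrix A = [[1, 1], [-9, 7]].
Characteristic polynomial det(A - λI) = λ^2 - 8λ + 16 = 0.
Single eigenvalue λ = 4 with algebraic multiplicity 2.
Eigenvector v = (-1,-3); generalized eigenvector w with (A-λI)w=v is (0,-1).
General solution: e^(4t)[C_1·v + C_2·(t·v + w)].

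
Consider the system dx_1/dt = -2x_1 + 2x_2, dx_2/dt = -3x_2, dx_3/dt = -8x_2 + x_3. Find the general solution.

x_1(t) = K_1e^(-2t) - 2K_2e^(-3t), x_2(t) = K_2e^(-3t), x_3(t) = 2K_2e^(-3t) + K_3e^(t)

Coefficient matrix A = [[-2, 2, 0], [0, -3, 0], [0, -8, 1]].
det(A - λI) = 0 gives eigenvalues λ = -2, -3, 1.
For λ=-2: eigenvector (1,0,0).
For λ=-3: eigenvector (-2,1,2).
For λ=1: eigenvector (0,0,1).
General solution: K_1e^(-2t)(1,0,0) + K_2e^(-3t)(-2,1,2) + K_3e^(t)(0,0,1).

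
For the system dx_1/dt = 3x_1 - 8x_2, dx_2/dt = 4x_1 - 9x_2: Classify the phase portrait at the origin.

stable node

A = [[3,-8],[4,-9]]; det(A-λI) = λ^2 + 6λ + 5.
λ = -5, -1: both negative.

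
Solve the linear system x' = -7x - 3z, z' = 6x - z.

x(t) = -K_1e^(-4t)cos(3t) - K_2e^(-4t)sin(3t), z(t) = -K_1e^(-4t)sin(3t) + K_1e^(-4t)cos(3t) + K_2e^(-4t)sin(3t) + K_2e^(-4t)cos(3t)

Coefficient matrix A = [[-7, -3], [6, -1]].
Characteristic polynomial det(A - λI) = λ^2 + 8λ + 25 = 0.
Eigenvalues λ = -4 ± 3i (complex conjugate pair).
For λ=-4+3i: an eigenvector is (-1,1) - i(0,-1) = (-1, 1 + i).
A real fundamental pair from Re and Im of e^((-4+3i)t)v: X_1 = e^(-4t)(cos(3t)·(-1,1) + sin(3t)·(0,-1)), X_2 = e^(-4t)(sin(3t)·(-1,1) - cos(3t)·(0,-1)).
General solution: K_1X_1 + K_2X_2.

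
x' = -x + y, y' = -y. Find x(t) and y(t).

x(t) = -C_1e^(-t) - C_2te^(-t) + 2C_2e^(-t), y(t) = -C_2e^(-t)

Coefficient matrix A = [[-1, 1], [0, -1]].
Characteristic polynomial det(A - λI) = λ^2 + 2λ + 1 = 0.
Single eigenvalue λ = -1 with algebraic multiplicity 2.
Eigenvector v = (-1,0); generalized eigenvector w with (A-λI)w=v is (2,-1).
General solution: e^(-t)[C_1·v + C_2·(t·v + w)].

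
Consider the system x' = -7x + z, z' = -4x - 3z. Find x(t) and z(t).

x(t) = c_1e^(-5t) + c_2te^(-5t), z(t) = 2c_1e^(-5t) + 2c_2te^(-5t) + c_2e^(-5t)

Coefficient matrix A = [[-7, 1], [-4, -3]].
Characteristic polynomial det(A - λI) = λ^2 + 10λ + 25 = 0.
Single eigenvalue λ = -5 with algebraic multiplicity 2.
Eigenvector v = (1,2); generalized eigenvector w with (A-λI)w=v is (0,1).
General solution: e^(-5t)[c_1·v + c_2·(t·v + w)].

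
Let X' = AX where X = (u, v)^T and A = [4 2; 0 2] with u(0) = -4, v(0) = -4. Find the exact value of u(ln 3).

A = [[4,2],[0,2]]; eigenvalues λ = 4, 2.
Eigenvectors: (1,0) for λ=4, (-1,1) for λ=2.
From the initial condition, c_1 = -8, c_2 = -4.
u(ln 3) = (-8)(3^4)(1) + (-4)(3^2)(-1) = -612.

-612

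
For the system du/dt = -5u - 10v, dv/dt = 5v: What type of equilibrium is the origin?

saddle

A = [[-5,-10],[0,5]]; det(A-λI) = λ^2 - 25.
λ = -5, 5: opposite signs.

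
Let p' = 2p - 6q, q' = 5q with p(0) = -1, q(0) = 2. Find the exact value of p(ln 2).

-116

A = [[2,-6],[0,5]]; eigenvalues λ = 2, 5.
Eigenvectors: (-1,0) for λ=2, (-2,1) for λ=5.
From the initial condition, c_1 = -3, c_2 = 2.
p(ln 2) = (-3)(2^2)(-1) + (2)(2^5)(-2) = -116.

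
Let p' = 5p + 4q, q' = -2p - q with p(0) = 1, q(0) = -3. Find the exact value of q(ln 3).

39

A = [[5,4],[-2,-1]]; eigenvalues λ = 3, 1.
Eigenvectors: (2,-1) for λ=3, (-1,1) for λ=1.
From the initial condition, c_1 = -2, c_2 = -5.
q(ln 3) = (-2)(3^3)(-1) + (-5)(3^1)(1) = 39.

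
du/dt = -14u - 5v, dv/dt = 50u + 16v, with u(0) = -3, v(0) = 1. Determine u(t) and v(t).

Coefficient matrix A = [[-14, -5], [50, 16]].
Characteristic polynomial det(A - λI) = λ^2 - 2λ + 26 = 0.
Eigenvalues λ = 1 ± 5i (complex conjugate pair).
For λ=1+5i: an eigenvector is (0,-1) - i(1,-3) = (0 - i, -1 + 3i).
A real fundamental pair from Re and Im of e^((1+5i)t)v: X_1 = e^(t)(cos(5t)·(0,-1) + sin(5t)·(1,-3)), X_2 = e^(t)(sin(5t)·(0,-1) - cos(5t)·(1,-3)).
General solution: c_1X_1 + c_2X_2.
Applying u(0)=-3, v(0)=1 gives c_1=8, c_2=3.

u(t) = 8e^(t)sin(5t) - 3e^(t)cos(5t), v(t) = -27e^(t)sin(5t) + e^(t)cos(5t)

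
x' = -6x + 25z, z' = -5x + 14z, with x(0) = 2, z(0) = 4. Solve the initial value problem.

x(t) = 16e^(4t)sin(5t) + 2e^(4t)cos(5t), z(t) = 6e^(4t)sin(5t) + 4e^(4t)cos(5t)

Coefficient matrix A = [[-6, 25], [-5, 14]].
Characteristic polynomial det(A - λI) = λ^2 - 8λ + 41 = 0.
Eigenvalues λ = 4 ± 5i (complex conjugate pair).
For λ=4+5i: an eigenvector is (-1,0) - i(2,1) = (-1 - 2i, 0 - i).
A real fundamental pair from Re and Im of e^((4+5i)t)v: X_1 = e^(4t)(cos(5t)·(-1,0) + sin(5t)·(2,1)), X_2 = e^(4t)(sin(5t)·(-1,0) - cos(5t)·(2,1)).
General solution: K_1X_1 + K_2X_2.
Applying x(0)=2, z(0)=4 gives K_1=6, K_2=-4.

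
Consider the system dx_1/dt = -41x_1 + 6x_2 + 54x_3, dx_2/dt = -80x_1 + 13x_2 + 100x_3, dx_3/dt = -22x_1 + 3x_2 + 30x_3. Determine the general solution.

x_1(t) = -3c_1e^(3t) + 2c_2e^(t) + 2c_3e^(-2t), x_2(t) = -4c_1e^(3t) + 5c_2e^(t) + 4c_3e^(-2t), x_3(t) = -2c_1e^(3t) + c_2e^(t) + c_3e^(-2t)

Coefficient matrix A = [[-41, 6, 54], [-80, 13, 100], [-22, 3, 30]].
det(A - λI) = 0 gives eigenvalues λ = 3, 1, -2.
For λ=3: eigenvector (-3,-4,-2).
For λ=1: eigenvector (2,5,1).
For λ=-2: eigenvector (2,4,1).
General solution: c_1e^(3t)(-3,-4,-2) + c_2e^(t)(2,5,1) + c_3e^(-2t)(2,4,1).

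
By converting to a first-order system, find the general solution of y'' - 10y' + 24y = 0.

y(t) = K_1e^(4t) + K_2e^(6t)

Let x_1 = y, x_2 = y'. Then x_1' = x_2 and x_2' = -24x_1 + 10x_2.
A = [[0,1],[-24,10]]; det(A-λI) = λ^2 - 10λ + 24.
Eigenvalues λ = 4, 6 with eigenvectors (1,4), (1,6).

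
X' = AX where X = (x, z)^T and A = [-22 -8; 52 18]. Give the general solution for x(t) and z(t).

x(t) = C_1e^(-2t)sin(4t) - C_1e^(-2t)cos(4t) - C_2e^(-2t)sin(4t) - C_2e^(-2t)cos(4t), z(t) = -3C_1e^(-2t)sin(4t) + 2C_1e^(-2t)cos(4t) + 2C_2e^(-2t)sin(4t) + 3C_2e^(-2t)cos(4t)

Coefficient matrix A = [[-22, -8], [52, 18]].
Characteristic polynomial det(A - λI) = λ^2 + 4λ + 20 = 0.
Eigenvalues λ = -2 ± 4i (complex conjugate pair).
For λ=-2+4i: an eigenvector is (-1,2) - i(1,-3) = (-1 - i, 2 + 3i).
A real fundamental pair from Re and Im of e^((-2+4i)t)v: X_1 = e^(-2t)(cos(4t)·(-1,2) + sin(4t)·(1,-3)), X_2 = e^(-2t)(sin(4t)·(-1,2) - cos(4t)·(1,-3)).
General solution: C_1X_1 + C_2X_2.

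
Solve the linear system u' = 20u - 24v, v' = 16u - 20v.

u(t) = c_1e^(-4t) - 3c_2e^(4t), v(t) = c_1e^(-4t) - 2c_2e^(4t)

Coefficient matrix A = [[20, -24], [16, -20]].
Characteristic polynomial det(A - λI) = λ^2 - 16 = 0.
Eigenvalues λ = -4, 4.
For λ=-4: (A-λI) row 1 is [24, -24], so an eigenvector is (1, 1).
For λ=4: (A-λI) row 1 is [16, -24], so an eigenvector is (-3, -2).
General solution: c_1e^(-4t)(1,1) + c_2e^(4t)(-3,-2).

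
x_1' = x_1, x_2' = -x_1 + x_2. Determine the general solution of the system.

Coefficient matrix A = [[1, 0], [-1, 1]].
Characteristic polynomial det(A - λI) = λ^2 - 2λ + 1 = 0.
Single eigenvalue λ = 1 with algebraic multiplicity 2.
Eigenvector v = (0,-1); generalized eigenvector w with (A-λI)w=v is (1,1).
General solution: e^(t)[C_1·v + C_2·(t·v + w)].

x_1(t) = C_2e^(t), x_2(t) = -C_1e^(t) - C_2te^(t) + C_2e^(t)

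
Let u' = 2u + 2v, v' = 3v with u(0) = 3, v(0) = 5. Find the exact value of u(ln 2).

A = [[2,2],[0,3]]; eigenvalues λ = 3, 2.
Eigenvectors: (2,1) for λ=3, (-1,0) for λ=2.
From the initial condition, c_1 = 5, c_2 = 7.
u(ln 2) = (5)(2^3)(2) + (7)(2^2)(-1) = 52.

52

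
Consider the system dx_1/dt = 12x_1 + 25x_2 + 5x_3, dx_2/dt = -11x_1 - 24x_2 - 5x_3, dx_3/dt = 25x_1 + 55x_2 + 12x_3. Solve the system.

Coefficient matrix A = [[12, 25, 5], [-11, -24, -5], [25, 55, 12]].
det(A - λI) = 0 gives eigenvalues λ = 1, 2, -3.
For λ=1: eigenvector (0,1,-5).
For λ=2: eigenvector (1,-1,3).
For λ=-3: eigenvector (-1,1,-2).
General solution: C_1e^(t)(0,1,-5) + C_2e^(2t)(1,-1,3) + C_3e^(-3t)(-1,1,-2).

x_1(t) = C_2e^(2t) - C_3e^(-3t), x_2(t) = C_1e^(t) - C_2e^(2t) + C_3e^(-3t), x_3(t) = -5C_1e^(t) + 3C_2e^(2t) - 2C_3e^(-3t)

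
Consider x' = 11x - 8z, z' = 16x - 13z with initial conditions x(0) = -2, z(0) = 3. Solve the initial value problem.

Coefficient matrix A = [[11, -8], [16, -13]].
Characteristic polynomial det(A - λI) = λ^2 + 2λ - 15 = 0.
Eigenvalues λ = 3, -5.
For λ=3: (A-λI) row 1 is [8, -8], so an eigenvector is (-1, -1).
For λ=-5: (A-λI) row 1 is [16, -8], so an eigenvector is (1, 2).
General solution: C_1e^(3t)(-1,-1) + C_2e^(-5t)(1,2).
Applying x(0)=-2, z(0)=3 gives C_1=7, C_2=5.

x(t) = -7e^(3t) + 5e^(-5t), z(t) = -7e^(3t) + 10e^(-5t)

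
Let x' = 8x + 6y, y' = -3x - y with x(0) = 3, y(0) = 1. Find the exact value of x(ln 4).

8112

A = [[8,6],[-3,-1]]; eigenvalues λ = 2, 5.
Eigenvectors: (-1,1) for λ=2, (2,-1) for λ=5.
From the initial condition, c_1 = 5, c_2 = 4.
x(ln 4) = (5)(4^2)(-1) + (4)(4^5)(2) = 8112.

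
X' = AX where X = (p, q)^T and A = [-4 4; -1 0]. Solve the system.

p(t) = -2c_1e^(-2t) - 2c_2te^(-2t) - 3c_2e^(-2t), q(t) = -c_1e^(-2t) - c_2te^(-2t) - 2c_2e^(-2t)

Coefficient matrix A = [[-4, 4], [-1, 0]].
Characteristic polynomial det(A - λI) = λ^2 + 4λ + 4 = 0.
Single eigenvalue λ = -2 with algebraic multiplicity 2.
Eigenvector v = (-2,-1); generalized eigenvector w with (A-λI)w=v is (-3,-2).
General solution: e^(-2t)[c_1·v + c_2·(t·v + w)].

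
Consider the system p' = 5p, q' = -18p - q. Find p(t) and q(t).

Coefficient matrix A = [[5, 0], [-18, -1]].
Characteristic polynomial det(A - λI) = λ^2 - 4λ - 5 = 0.
Eigenvalues λ = -1, 5.
For λ=-1: (A-λI) row 1 is [6, 0], so an eigenvector is (0, 1).
For λ=5: (A-λI) row 2 is [-18, -6], so an eigenvector is (-1, 3).
General solution: K_1e^(-t)(0,1) + K_2e^(5t)(-1,3).

p(t) = -K_2e^(5t), q(t) = K_1e^(-t) + 3K_2e^(5t)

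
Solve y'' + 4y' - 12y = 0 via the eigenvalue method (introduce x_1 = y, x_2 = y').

y(t) = C_1e^(2t) + C_2e^(-6t)

Let x_1 = y, x_2 = y'. Then x_1' = x_2 and x_2' = 12x_1 - 4x_2.
A = [[0,1],[12,-4]]; det(A-λI) = λ^2 + 4λ - 12.
Eigenvalues λ = 2, -6 with eigenvectors (1,2), (1,-6).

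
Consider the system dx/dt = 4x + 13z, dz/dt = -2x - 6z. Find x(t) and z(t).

x(t) = 3K_1e^(-t)sin(t) - 2K_1e^(-t)cos(t) - 2K_2e^(-t)sin(t) - 3K_2e^(-t)cos(t), z(t) = -K_1e^(-t)sin(t) + K_1e^(-t)cos(t) + K_2e^(-t)sin(t) + K_2e^(-t)cos(t)

Coefficient matrix A = [[4, 13], [-2, -6]].
Characteristic polynomial det(A - λI) = λ^2 + 2λ + 2 = 0.
Eigenvalues λ = -1 ± i (complex conjugate pair).
For λ=-1+i: an eigenvector is (-2,1) - i(3,-1) = (-2 - 3i, 1 + i).
A real fundamental pair from Re and Im of e^((-1+i)t)v: X_1 = e^(-t)(cos(t)·(-2,1) + sin(t)·(3,-1)), X_2 = e^(-t)(sin(t)·(-2,1) - cos(t)·(3,-1)).
General solution: K_1X_1 + K_2X_2.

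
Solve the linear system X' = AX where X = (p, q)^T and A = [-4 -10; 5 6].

Coefficient matrix A = [[-4, -10], [5, 6]].
Characteristic polynomial det(A - λI) = λ^2 - 2λ + 26 = 0.
Eigenvalues λ = 1 ± 5i (complex conjugate pair).
For λ=1+5i: an eigenvector is (-1,1) - i(-1,0) = (-1 + i, 1).
A real fundamental pair from Re and Im of e^((1+5i)t)v: X_1 = e^(t)(cos(5t)·(-1,1) + sin(5t)·(-1,0)), X_2 = e^(t)(sin(5t)·(-1,1) - cos(5t)·(-1,0)).
General solution: C_1X_1 + C_2X_2.

p(t) = -C_1e^(t)sin(5t) - C_1e^(t)cos(5t) - C_2e^(t)sin(5t) + C_2e^(t)cos(5t), q(t) = C_1e^(t)cos(5t) + C_2e^(t)sin(5t)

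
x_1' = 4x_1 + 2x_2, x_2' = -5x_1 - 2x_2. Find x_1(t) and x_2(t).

x_1(t) = K_1e^(t)sin(t) + K_1e^(t)cos(t) + K_2e^(t)sin(t) - K_2e^(t)cos(t), x_2(t) = -2K_1e^(t)sin(t) - K_1e^(t)cos(t) - K_2e^(t)sin(t) + 2K_2e^(t)cos(t)

Coefficient matrix A = [[4, 2], [-5, -2]].
Characteristic polynomial det(A - λI) = λ^2 - 2λ + 2 = 0.
Eigenvalues λ = 1 ± i (complex conjugate pair).
For λ=1+i: an eigenvector is (1,-1) - i(1,-2) = (1 - i, -1 + 2i).
A real fundamental pair from Re and Im of e^((1+i)t)v: X_1 = e^(t)(cos(t)·(1,-1) + sin(t)·(1,-2)), X_2 = e^(t)(sin(t)·(1,-1) - cos(t)·(1,-2)).
General solution: K_1X_1 + K_2X_2.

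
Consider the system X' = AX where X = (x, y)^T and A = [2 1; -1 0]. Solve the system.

Coefficient matrix A = [[2, 1], [-1, 0]].
Characteristic polynomial det(A - λI) = λ^2 - 2λ + 1 = 0.
Single eigenvalue λ = 1 with algebraic multiplicity 2.
Eigenvector v = (1,-1); generalized eigenvector w with (A-λI)w=v is (0,1).
General solution: e^(t)[K_1·v + K_2·(t·v + w)].

x(t) = K_1e^(t) + K_2te^(t), y(t) = -K_1e^(t) - K_2te^(t) + K_2e^(t)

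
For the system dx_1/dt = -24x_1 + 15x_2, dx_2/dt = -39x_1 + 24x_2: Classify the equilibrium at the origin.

center

A = [[-24,15],[-39,24]]; det(A-λI) = λ^2 + 9.
λ = 0 ± 3i: zero real part.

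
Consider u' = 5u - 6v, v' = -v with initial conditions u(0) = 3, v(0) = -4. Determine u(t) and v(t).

u(t) = 7e^(5t) - 4e^(-t), v(t) = -4e^(-t)

Coefficient matrix A = [[5, -6], [0, -1]].
Characteristic polynomial det(A - λI) = λ^2 - 4λ - 5 = 0.
Eigenvalues λ = 5, -1.
For λ=5: (A-λI) row 1 is [0, -6], so an eigenvector is (1, 0).
For λ=-1: (A-λI) row 1 is [6, -6], so an eigenvector is (-1, -1).
General solution: C_1e^(5t)(1,0) + C_2e^(-t)(-1,-1).
Applying u(0)=3, v(0)=-4 gives C_1=7, C_2=4.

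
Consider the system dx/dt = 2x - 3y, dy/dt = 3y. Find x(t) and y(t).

Coefficient matrix A = [[2, -3], [0, 3]].
Characteristic polynomial det(A - λI) = λ^2 - 5λ + 6 = 0.
Eigenvalues λ = 3, 2.
For λ=3: (A-λI) row 1 is [-1, -3], so an eigenvector is (3, -1).
For λ=2: (A-λI) row 1 is [0, -3], so an eigenvector is (-1, 0).
General solution: c_1e^(3t)(3,-1) + c_2e^(2t)(-1,0).

x(t) = 3c_1e^(3t) - c_2e^(2t), y(t) = -c_1e^(3t)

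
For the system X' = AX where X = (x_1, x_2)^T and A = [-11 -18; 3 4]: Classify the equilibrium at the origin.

stable node

A = [[-11,-18],[3,4]]; det(A-λI) = λ^2 + 7λ + 10.
λ = -2, -5: both negative.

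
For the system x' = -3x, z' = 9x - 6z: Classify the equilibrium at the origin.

stable node

A = [[-3,0],[9,-6]]; det(A-λI) = λ^2 + 9λ + 18.
λ = -6, -3: both negative.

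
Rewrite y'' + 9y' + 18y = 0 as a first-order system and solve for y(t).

Let x_1 = y, x_2 = y'. Then x_1' = x_2 and x_2' = -18x_1 - 9x_2.
A = [[0,1],[-18,-9]]; det(A-λI) = λ^2 + 9λ + 18.
Eigenvalues λ = -6, -3 with eigenvectors (1,-6), (1,-3).

y(t) = K_1e^(-6t) + K_2e^(-3t)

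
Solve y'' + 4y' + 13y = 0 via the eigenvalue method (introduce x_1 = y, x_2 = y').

Let x_1 = y, x_2 = y'. Then x_1' = x_2 and x_2' = -13x_1 - 4x_2.
A = [[0,1],[-13,-4]]; det(A-λI) = λ^2 + 4λ + 13.
Eigenvalues λ = -2 ± 3i.

y(t) = K_1e^(-2t)cos(3t) + K_2e^(-2t)sin(3t)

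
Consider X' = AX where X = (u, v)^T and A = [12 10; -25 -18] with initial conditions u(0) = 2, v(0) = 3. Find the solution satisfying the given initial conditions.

u(t) = 12e^(-3t)sin(5t) + 2e^(-3t)cos(5t), v(t) = -19e^(-3t)sin(5t) + 3e^(-3t)cos(5t)

Coefficient matrix A = [[12, 10], [-25, -18]].
Characteristic polynomial det(A - λI) = λ^2 + 6λ + 34 = 0.
Eigenvalues λ = -3 ± 5i (complex conjugate pair).
For λ=-3+5i: an eigenvector is (-1,2) - i(1,-1) = (-1 - i, 2 + i).
A real fundamental pair from Re and Im of e^((-3+5i)t)v: X_1 = e^(-3t)(cos(5t)·(-1,2) + sin(5t)·(1,-1)), X_2 = e^(-3t)(sin(5t)·(-1,2) - cos(5t)·(1,-1)).
General solution: c_1X_1 + c_2X_2.
Applying u(0)=2, v(0)=3 gives c_1=5, c_2=-7.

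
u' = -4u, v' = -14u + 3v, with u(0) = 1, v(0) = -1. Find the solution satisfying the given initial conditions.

u(t) = e^(-4t), v(t) = -3e^(3t) + 2e^(-4t)

Coefficient matrix A = [[-4, 0], [-14, 3]].
Characteristic polynomial det(A - λI) = λ^2 + λ - 12 = 0.
Eigenvalues λ = -4, 3.
For λ=-4: (A-λI) row 2 is [-14, 7], so an eigenvector is (1, 2).
For λ=3: (A-λI) row 1 is [-7, 0], so an eigenvector is (0, -1).
General solution: K_1e^(-4t)(1,2) + K_2e^(3t)(0,-1).
Applying u(0)=1, v(0)=-1 gives K_1=1, K_2=3.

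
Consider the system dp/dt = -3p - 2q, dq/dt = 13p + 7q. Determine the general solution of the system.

p(t) = -K_1e^(2t)sin(t) + K_1e^(2t)cos(t) + K_2e^(2t)sin(t) + K_2e^(2t)cos(t), q(t) = 3K_1e^(2t)sin(t) - 2K_1e^(2t)cos(t) - 2K_2e^(2t)sin(t) - 3K_2e^(2t)cos(t)

Coefficient matrix A = [[-3, -2], [13, 7]].
Characteristic polynomial det(A - λI) = λ^2 - 4λ + 5 = 0.
Eigenvalues λ = 2 ± i (complex conjugate pair).
For λ=2+i: an eigenvector is (1,-2) - i(-1,3) = (1 + i, -2 - 3i).
A real fundamental pair from Re and Im of e^((2+i)t)v: X_1 = e^(2t)(cos(t)·(1,-2) + sin(t)·(-1,3)), X_2 = e^(2t)(sin(t)·(1,-2) - cos(t)·(-1,3)).
General solution: K_1X_1 + K_2X_2.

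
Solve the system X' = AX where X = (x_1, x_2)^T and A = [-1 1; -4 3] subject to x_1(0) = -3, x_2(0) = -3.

Coefficient matrix A = [[-1, 1], [-4, 3]].
Characteristic polynomial det(A - λI) = λ^2 - 2λ + 1 = 0.
Single eigenvalue λ = 1 with algebraic multiplicity 2.
Eigenvector v = (1,2); generalized eigenvector w with (A-λI)w=v is (1,3).
General solution: e^(t)[K_1·v + K_2·(t·v + w)].
Applying x_1(0)=-3, x_2(0)=-3 gives K_1=-6, K_2=3.

x_1(t) = 3te^(t) - 3e^(t), x_2(t) = 6te^(t) - 3e^(t)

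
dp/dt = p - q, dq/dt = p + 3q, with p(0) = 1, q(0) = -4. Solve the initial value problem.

p(t) = 3te^(2t) + e^(2t), q(t) = -3te^(2t) - 4e^(2t)

Coefficient matrix A = [[1, -1], [1, 3]].
Characteristic polynomial det(A - λI) = λ^2 - 4λ + 4 = 0.
Single eigenvalue λ = 2 with algebraic multiplicity 2.
Eigenvector v = (1,-1); generalized eigenvector w with (A-λI)w=v is (1,-2).
General solution: e^(2t)[c_1·v + c_2·(t·v + w)].
Applying p(0)=1, q(0)=-4 gives c_1=-2, c_2=3.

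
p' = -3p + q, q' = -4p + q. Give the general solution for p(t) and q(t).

p(t) = c_1e^(-t) + c_2te^(-t) - 2c_2e^(-t), q(t) = 2c_1e^(-t) + 2c_2te^(-t) - 3c_2e^(-t)

Coefficient matrix A = [[-3, 1], [-4, 1]].
Characteristic polynomial det(A - λI) = λ^2 + 2λ + 1 = 0.
Single eigenvalue λ = -1 with algebraic multiplicity 2.
Eigenvector v = (1,2); generalized eigenvector w with (A-λI)w=v is (-2,-3).
General solution: e^(-t)[c_1·v + c_2·(t·v + w)].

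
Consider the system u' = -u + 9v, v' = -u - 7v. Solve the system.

u(t) = 3c_1e^(-4t) + 3c_2te^(-4t) + c_2e^(-4t), v(t) = -c_1e^(-4t) - c_2te^(-4t)

Coefficient matrix A = [[-1, 9], [-1, -7]].
Characteristic polynomial det(A - λI) = λ^2 + 8λ + 16 = 0.
Single eigenvalue λ = -4 with algebraic multiplicity 2.
Eigenvector v = (3,-1); generalized eigenvector w with (A-λI)w=v is (1,0).
General solution: e^(-4t)[c_1·v + c_2·(t·v + w)].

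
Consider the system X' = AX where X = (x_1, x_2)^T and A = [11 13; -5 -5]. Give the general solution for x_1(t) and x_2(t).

x_1(t) = 3C_1e^(3t)sin(t) + 2C_1e^(3t)cos(t) + 2C_2e^(3t)sin(t) - 3C_2e^(3t)cos(t), x_2(t) = -2C_1e^(3t)sin(t) - C_1e^(3t)cos(t) - C_2e^(3t)sin(t) + 2C_2e^(3t)cos(t)

Coefficient matrix A = [[11, 13], [-5, -5]].
Characteristic polynomial det(A - λI) = λ^2 - 6λ + 10 = 0.
Eigenvalues λ = 3 ± i (complex conjugate pair).
For λ=3+i: an eigenvector is (2,-1) - i(3,-2) = (2 - 3i, -1 + 2i).
A real fundamental pair from Re and Im of e^((3+i)t)v: X_1 = e^(3t)(cos(t)·(2,-1) + sin(t)·(3,-2)), X_2 = e^(3t)(sin(t)·(2,-1) - cos(t)·(3,-2)).
General solution: C_1X_1 + C_2X_2.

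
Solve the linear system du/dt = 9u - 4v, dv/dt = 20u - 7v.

Coefficient matrix A = [[9, -4], [20, -7]].
Characteristic polynomial det(A - λI) = λ^2 - 2λ + 17 = 0.
Eigenvalues λ = 1 ± 4i (complex conjugate pair).
For λ=1+4i: an eigenvector is (-1,-2) - i(0,-1) = (-1, -2 + i).
A real fundamental pair from Re and Im of e^((1+4i)t)v: X_1 = e^(t)(cos(4t)·(-1,-2) + sin(4t)·(0,-1)), X_2 = e^(t)(sin(4t)·(-1,-2) - cos(4t)·(0,-1)).
General solution: c_1X_1 + c_2X_2.

u(t) = -c_1e^(t)cos(4t) - c_2e^(t)sin(4t), v(t) = -c_1e^(t)sin(4t) - 2c_1e^(t)cos(4t) - 2c_2e^(t)sin(4t) + c_2e^(t)cos(4t)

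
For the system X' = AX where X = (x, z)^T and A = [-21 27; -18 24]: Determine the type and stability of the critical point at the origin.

saddle

A = [[-21,27],[-18,24]]; det(A-λI) = λ^2 - 3λ - 18.
λ = 6, -3: opposite signs.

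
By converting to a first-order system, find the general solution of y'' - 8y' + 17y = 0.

y(t) = K_1e^(4t)cos(t) + K_2e^(4t)sin(t)

Let x_1 = y, x_2 = y'. Then x_1' = x_2 and x_2' = -17x_1 + 8x_2.
A = [[0,1],[-17,8]]; det(A-λI) = λ^2 - 8λ + 17.
Eigenvalues λ = 4 ± i.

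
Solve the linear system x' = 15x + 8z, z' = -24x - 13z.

Coefficient matrix A = [[15, 8], [-24, -13]].
Characteristic polynomial det(A - λI) = λ^2 - 2λ - 3 = 0.
Eigenvalues λ = 3, -1.
For λ=3: (A-λI) row 1 is [12, 8], so an eigenvector is (2, -3).
For λ=-1: (A-λI) row 1 is [16, 8], so an eigenvector is (1, -2).
General solution: C_1e^(3t)(2,-3) + C_2e^(-t)(1,-2).

x(t) = 2C_1e^(3t) + C_2e^(-t), z(t) = -3C_1e^(3t) - 2C_2e^(-t)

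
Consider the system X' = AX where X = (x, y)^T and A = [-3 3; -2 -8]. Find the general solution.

Coefficient matrix A = [[-3, 3], [-2, -8]].
Characteristic polynomial det(A - λI) = λ^2 + 11λ + 30 = 0.
Eigenvalues λ = -5, -6.
For λ=-5: (A-λI) row 1 is [2, 3], so an eigenvector is (3, -2).
For λ=-6: (A-λI) row 1 is [3, 3], so an eigenvector is (-1, 1).
General solution: c_1e^(-5t)(3,-2) + c_2e^(-6t)(-1,1).

x(t) = 3c_1e^(-5t) - c_2e^(-6t), y(t) = -2c_1e^(-5t) + c_2e^(-6t)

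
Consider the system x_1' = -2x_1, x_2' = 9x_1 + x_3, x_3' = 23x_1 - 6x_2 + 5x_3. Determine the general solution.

x_1(t) = K_1e^(-2t), x_2(t) = -2K_1e^(-2t) + K_2e^(3t) + K_3e^(2t), x_3(t) = -5K_1e^(-2t) + 3K_2e^(3t) + 2K_3e^(2t)

Coefficient matrix A = [[-2, 0, 0], [9, 0, 1], [23, -6, 5]].
det(A - λI) = 0 gives eigenvalues λ = -2, 3, 2.
For λ=-2: eigenvector (1,-2,-5).
For λ=3: eigenvector (0,1,3).
For λ=2: eigenvector (0,1,2).
General solution: K_1e^(-2t)(1,-2,-5) + K_2e^(3t)(0,1,3) + K_3e^(2t)(0,1,2).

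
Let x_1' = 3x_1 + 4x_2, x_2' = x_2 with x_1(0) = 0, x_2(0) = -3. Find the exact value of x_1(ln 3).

A = [[3,4],[0,1]]; eigenvalues λ = 1, 3.
Eigenvectors: (-2,1) for λ=1, (1,0) for λ=3.
From the initial condition, c_1 = -3, c_2 = -6.
x_1(ln 3) = (-3)(3^1)(-2) + (-6)(3^3)(1) = -144.

-144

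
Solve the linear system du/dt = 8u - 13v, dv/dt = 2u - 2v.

u(t) = 3K_1e^(3t)sin(t) - 2K_1e^(3t)cos(t) - 2K_2e^(3t)sin(t) - 3K_2e^(3t)cos(t), v(t) = K_1e^(3t)sin(t) - K_1e^(3t)cos(t) - K_2e^(3t)sin(t) - K_2e^(3t)cos(t)

Coefficient matrix A = [[8, -13], [2, -2]].
Characteristic polynomial det(A - λI) = λ^2 - 6λ + 10 = 0.
Eigenvalues λ = 3 ± i (complex conjugate pair).
For λ=3+i: an eigenvector is (-2,-1) - i(3,1) = (-2 - 3i, -1 - i).
A real fundamental pair from Re and Im of e^((3+i)t)v: X_1 = e^(3t)(cos(t)·(-2,-1) + sin(t)·(3,1)), X_2 = e^(3t)(sin(t)·(-2,-1) - cos(t)·(3,1)).
General solution: K_1X_1 + K_2X_2.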